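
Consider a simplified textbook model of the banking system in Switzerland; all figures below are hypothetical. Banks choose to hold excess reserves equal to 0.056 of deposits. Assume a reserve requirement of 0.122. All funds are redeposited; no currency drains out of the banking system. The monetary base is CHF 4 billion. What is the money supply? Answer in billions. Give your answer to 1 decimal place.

The money multiplier is m = 1 / (rr + e) = 1 / (0.122 + 0.056) ≈ 5.6180.
So M = m × MB = 5.6180 × 4 = 22.472 billion.

CHF 22.5 billion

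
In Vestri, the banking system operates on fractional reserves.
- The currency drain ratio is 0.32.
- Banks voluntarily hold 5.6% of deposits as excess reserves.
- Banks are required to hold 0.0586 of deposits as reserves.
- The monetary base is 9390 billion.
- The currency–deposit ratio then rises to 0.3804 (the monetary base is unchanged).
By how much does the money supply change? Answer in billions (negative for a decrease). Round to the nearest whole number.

Initially m₁ = (1 + 0.32) / (0.0586 + 0.056 + 0.32) ≈ 3.03728, so M₁ = 3.03728 × 9390 = 28520.0592 billion.
After the change m₂ = (1 + 0.3804) / (0.0586 + 0.056 + 0.3804) ≈ 2.78869, so M₂ = 2.78869 × 9390 = 26185.7991 billion.
ΔM = M₂ − M₁ = 26185.7991 − 28520.0592 = -2334.2601 billion.

-2334 billion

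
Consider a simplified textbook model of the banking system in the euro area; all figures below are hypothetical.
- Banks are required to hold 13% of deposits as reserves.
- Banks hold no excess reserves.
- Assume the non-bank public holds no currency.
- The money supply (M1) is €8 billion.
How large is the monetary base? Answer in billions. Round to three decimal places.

€1.040 billion

With no currency drain and no excess reserves, the money multiplier is m = 1/rr = 1/0.13 ≈ 7.69231.
The monetary base is MB = M / m = 8 / 7.69231 ≈ 1.04 billion.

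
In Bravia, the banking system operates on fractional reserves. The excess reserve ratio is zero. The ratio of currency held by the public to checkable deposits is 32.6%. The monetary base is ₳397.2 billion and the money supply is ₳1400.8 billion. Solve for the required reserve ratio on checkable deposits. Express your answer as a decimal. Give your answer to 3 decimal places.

0.050

Using m = M/MB = 1400.8/397.2 ≈ 3.526687. Since m = (1 + c)/(c + rr + e), the denominator satisfies c + rr + e = (1 + c)/m = (1 + 0.326) / 3.526687 ≈ 0.375990.
With c = 0.326 and e = 0, the required reserve ratio on checkable deposits is 0.375990 − 0.326 − 0 = 0.04999.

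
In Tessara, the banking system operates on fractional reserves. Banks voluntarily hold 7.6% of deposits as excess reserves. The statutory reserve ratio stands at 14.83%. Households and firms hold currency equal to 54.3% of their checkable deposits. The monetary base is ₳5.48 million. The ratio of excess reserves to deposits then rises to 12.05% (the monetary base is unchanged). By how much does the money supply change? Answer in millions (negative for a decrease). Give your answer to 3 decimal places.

-0.604 million

Initially m₁ = (1 + 0.543) / (0.1483 + 0.076 + 0.543) ≈ 2.01095, so M₁ = 2.01095 × 5.48 ≈ 11.02 million.
After the change m₂ = (1 + 0.543) / (0.1483 + 0.1205 + 0.543) ≈ 1.90071, so M₂ = 1.90071 × 5.48 ≈ 10.4159 million.
ΔM = M₂ − M₁ = 10.4159 − 11.02 = -0.6041 million.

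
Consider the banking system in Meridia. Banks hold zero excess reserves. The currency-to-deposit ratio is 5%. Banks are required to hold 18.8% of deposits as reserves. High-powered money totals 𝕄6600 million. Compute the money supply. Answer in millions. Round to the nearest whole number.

𝕄29118 million

The money multiplier is m = (1 + c) / (rr + c) = (1 + 0.05) / (0.188 + 0.05) ≈ 4.41176.
So M = m × MB = 4.41176 × 6600 = 29117.616 million.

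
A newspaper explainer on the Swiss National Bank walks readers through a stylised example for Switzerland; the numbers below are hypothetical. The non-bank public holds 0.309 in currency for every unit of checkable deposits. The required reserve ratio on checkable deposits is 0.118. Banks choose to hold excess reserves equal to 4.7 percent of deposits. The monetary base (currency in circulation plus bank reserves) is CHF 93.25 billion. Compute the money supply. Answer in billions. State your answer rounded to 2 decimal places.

The money multiplier is m = (1 + c) / (rr + e + c) = (1 + 0.309) / (0.118 + 0.047 + 0.309) ≈ 2.76160.
So M = m × MB = 2.76160 × 93.25 = 257.5192 billion.

CHF 257.52 billion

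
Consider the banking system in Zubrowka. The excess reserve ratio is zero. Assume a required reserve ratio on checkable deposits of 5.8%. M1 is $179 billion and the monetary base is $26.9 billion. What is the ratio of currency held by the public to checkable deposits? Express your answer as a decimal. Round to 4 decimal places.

Using m = M/MB = 179/26.9 ≈ 6.654275. From m = (1 + c)/(c + rr + e), rearranging gives 1 + c = m·(c + rr + e), so c·(1 − m) = m·(rr + e) − 1.
Hence c = [m·(rr + e) − 1]/(1 − m) = [6.654275 × (0.058 + 0) − 1] / (1 − 6.654275) ≈ 0.108600.

0.1086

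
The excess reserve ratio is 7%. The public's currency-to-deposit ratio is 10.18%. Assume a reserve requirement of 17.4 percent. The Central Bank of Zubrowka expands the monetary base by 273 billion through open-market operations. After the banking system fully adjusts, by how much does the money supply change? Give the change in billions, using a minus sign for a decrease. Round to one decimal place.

The money multiplier is m = (1 + c) / (rr + e + c) = (1 + 0.1018) / (0.174 + 0.07 + 0.1018) ≈ 3.18623.
The purchase adds 273 billion of base, so ΔM = m × ΔMB = 3.18623 × (+273) ≈ 869.8408 billion.

869.8 billion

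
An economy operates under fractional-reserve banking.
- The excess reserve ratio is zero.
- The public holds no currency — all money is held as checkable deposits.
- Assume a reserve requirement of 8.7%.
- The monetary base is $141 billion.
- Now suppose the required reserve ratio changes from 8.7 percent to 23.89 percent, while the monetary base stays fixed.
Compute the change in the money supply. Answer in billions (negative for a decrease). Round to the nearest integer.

Initially m₁ = 1 / (0.087) ≈ 11.4943, so M₁ = 11.4943 × 141 = 1620.6963 billion.
After the change m₂ = 1 / (0.2389) ≈ 4.1859, so M₂ = 4.1859 × 141 = 590.2119 billion.
ΔM = M₂ − M₁ = 590.2119 − 1620.6963 = -1030.4844 billion.

-1030 billion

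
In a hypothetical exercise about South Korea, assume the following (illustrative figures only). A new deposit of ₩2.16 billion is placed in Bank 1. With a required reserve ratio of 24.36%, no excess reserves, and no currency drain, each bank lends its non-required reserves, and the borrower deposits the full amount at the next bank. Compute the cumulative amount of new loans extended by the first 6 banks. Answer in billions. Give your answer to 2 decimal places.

Bank i lends (1 − rr)^i of the original deposit: Bank 1 lends 2.16·0.7564 ≈ 1.6338, Bank 2 lends 2.16·0.7564² ≈ 1.2358, and so on.
Summing a geometric series: total = 2.16·[0.7564·(1 − 0.7564^6) / (1 − 0.7564)] ≈ 5.4509 billion.

₩5.45 billion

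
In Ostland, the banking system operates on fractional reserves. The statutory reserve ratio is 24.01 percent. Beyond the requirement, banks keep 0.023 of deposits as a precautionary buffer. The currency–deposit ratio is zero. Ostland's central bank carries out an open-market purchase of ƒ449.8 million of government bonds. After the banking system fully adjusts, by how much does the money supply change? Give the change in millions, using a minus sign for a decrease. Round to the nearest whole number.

The money multiplier is m = 1 / (rr + e) = 1 / (0.2401 + 0.023) ≈ 3.8008.
The purchase adds 449.8 million of base, so ΔM = m × ΔMB = 3.8008 × (+449.8) ≈ 1709.5998 million.

ƒ1710 million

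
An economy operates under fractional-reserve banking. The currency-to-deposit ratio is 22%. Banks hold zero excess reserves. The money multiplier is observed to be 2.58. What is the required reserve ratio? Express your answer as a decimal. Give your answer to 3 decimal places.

Using m = 2.58. Since m = (1 + c)/(c + rr + e), the denominator satisfies c + rr + e = (1 + c)/m = (1 + 0.22) / 2.58 ≈ 0.472868.
With c = 0.22 and e = 0, the required reserve ratio is 0.472868 − 0.22 − 0 = 0.252868.

0.253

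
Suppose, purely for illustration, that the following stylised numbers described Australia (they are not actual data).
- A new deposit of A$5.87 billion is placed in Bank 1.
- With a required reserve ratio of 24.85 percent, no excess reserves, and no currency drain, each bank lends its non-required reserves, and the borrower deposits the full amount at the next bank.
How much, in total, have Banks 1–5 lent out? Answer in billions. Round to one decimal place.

A$13.5 billion

Bank i lends (1 − rr)^i of the original deposit: Bank 1 lends 5.87·0.7515 ≈ 4.4113, Bank 2 lends 5.87·0.7515² ≈ 3.3151, and so on.
Summing a geometric series: total = 5.87·[0.7515·(1 − 0.7515^5) / (1 − 0.7515)] ≈ 13.4969 billion.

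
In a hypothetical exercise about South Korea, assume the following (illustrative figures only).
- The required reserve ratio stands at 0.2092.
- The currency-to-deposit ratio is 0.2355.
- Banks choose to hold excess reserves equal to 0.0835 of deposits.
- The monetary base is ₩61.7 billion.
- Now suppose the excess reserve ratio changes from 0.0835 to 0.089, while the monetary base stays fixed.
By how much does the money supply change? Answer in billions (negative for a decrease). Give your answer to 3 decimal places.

Initially m₁ = (1 + 0.2355) / (0.2092 + 0.0835 + 0.2355) ≈ 2.339076, so M₁ = 2.339076 × 61.7 ≈ 144.321 billion.
After the change m₂ = (1 + 0.2355) / (0.2092 + 0.089 + 0.2355) ≈ 2.314971, so M₂ = 2.314971 × 61.7 ≈ 142.8337 billion.
ΔM = M₂ − M₁ = 142.8337 − 144.321 = -1.4873 billion.

-1.487 billion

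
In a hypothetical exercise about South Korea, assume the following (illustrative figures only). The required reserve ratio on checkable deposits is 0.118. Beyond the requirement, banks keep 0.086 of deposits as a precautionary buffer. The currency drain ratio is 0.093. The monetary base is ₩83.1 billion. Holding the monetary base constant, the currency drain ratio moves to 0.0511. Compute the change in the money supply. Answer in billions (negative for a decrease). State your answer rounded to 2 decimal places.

Initially m₁ = (1 + 0.093) / (0.118 + 0.086 + 0.093) ≈ 3.68013, so M₁ = 3.68013 × 83.1 ≈ 305.8188 billion.
After the change m₂ = (1 + 0.0511) / (0.118 + 0.086 + 0.0511) ≈ 4.12034, so M₂ = 4.12034 × 83.1 ≈ 342.4003 billion.
ΔM = M₂ − M₁ = 342.4003 − 305.8188 = 36.5815 billion.

₩36.58 billion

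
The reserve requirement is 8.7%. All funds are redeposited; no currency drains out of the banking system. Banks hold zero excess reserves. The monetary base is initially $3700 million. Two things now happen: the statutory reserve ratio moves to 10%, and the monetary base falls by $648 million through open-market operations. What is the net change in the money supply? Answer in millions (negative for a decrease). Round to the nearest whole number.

-12009 million

Before: m₁ = 1 / (0.087) ≈ 11.49425, MB₁ = 3700, so M₁ = 11.49425 × 3700 = 42528.725 million.
After: m₂ = 1 / (0.1) = 10, MB₂ = 3700 − 648 = 3052, so M₂ = 10 × 3052 = 30520 million.
ΔM = M₂ − M₁ = 30520 − 42528.725 = -12008.725 million.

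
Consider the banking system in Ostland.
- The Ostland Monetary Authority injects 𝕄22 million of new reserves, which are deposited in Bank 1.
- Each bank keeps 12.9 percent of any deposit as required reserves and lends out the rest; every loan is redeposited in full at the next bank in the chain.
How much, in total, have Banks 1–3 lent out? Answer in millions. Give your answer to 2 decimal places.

𝕄50.39 million

Bank i lends (1 − rr)^i of the original deposit: Bank 1 lends 22·0.8710 = 19.1620, Bank 2 lends 22·0.8710² ≈ 16.6901, and so on.
Summing a geometric series: total = 22·[0.8710·(1 − 0.8710^3) / (1 − 0.8710)] ≈ 50.3892 million.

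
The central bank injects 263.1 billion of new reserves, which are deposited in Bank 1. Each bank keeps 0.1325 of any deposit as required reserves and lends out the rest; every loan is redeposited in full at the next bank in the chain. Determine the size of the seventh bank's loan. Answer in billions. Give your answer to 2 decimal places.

Each bank lends a fraction (1 − rr) = 0.8675 of the deposit it receives, so Bank 7 receives 263.1·0.8675^6 and lends 263.1·0.8675^7 ≈ 97.2763 billion.

97.28 billion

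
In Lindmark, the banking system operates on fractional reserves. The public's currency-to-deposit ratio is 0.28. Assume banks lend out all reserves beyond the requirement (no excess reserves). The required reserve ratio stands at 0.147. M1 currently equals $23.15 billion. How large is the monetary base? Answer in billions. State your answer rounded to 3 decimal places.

The money multiplier is m = (1 + c) / (rr + c) = (1 + 0.28) / (0.147 + 0.28) ≈ 2.997658.
MB = M / m = 23.15 / 2.997658 ≈ 7.7227 billion.

$7.723 billion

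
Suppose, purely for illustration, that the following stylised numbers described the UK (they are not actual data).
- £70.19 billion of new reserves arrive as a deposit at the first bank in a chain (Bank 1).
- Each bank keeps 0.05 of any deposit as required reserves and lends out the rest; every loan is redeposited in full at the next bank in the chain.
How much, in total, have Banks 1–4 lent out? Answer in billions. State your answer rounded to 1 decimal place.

Bank i lends (1 − rr)^i of the original deposit: Bank 1 lends 70.19·0.9500 = 66.6805, Bank 2 lends 70.19·0.9500² ≈ 63.3465, and so on.
Summing a geometric series: total = 70.19·[0.9500·(1 − 0.9500^4) / (1 − 0.9500)] ≈ 247.3763 billion.

£247.4 billion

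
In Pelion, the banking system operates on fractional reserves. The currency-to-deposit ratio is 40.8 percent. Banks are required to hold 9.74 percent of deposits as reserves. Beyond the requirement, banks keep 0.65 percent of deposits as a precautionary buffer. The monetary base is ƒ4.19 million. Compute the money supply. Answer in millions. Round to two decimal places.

The money multiplier is m = (1 + c) / (rr + e + c) = (1 + 0.408) / (0.0974 + 0.0065 + 0.408) ≈ 2.7505.
So M = m × MB = 2.7505 × 4.19 ≈ 11.5246 million.

ƒ11.52 million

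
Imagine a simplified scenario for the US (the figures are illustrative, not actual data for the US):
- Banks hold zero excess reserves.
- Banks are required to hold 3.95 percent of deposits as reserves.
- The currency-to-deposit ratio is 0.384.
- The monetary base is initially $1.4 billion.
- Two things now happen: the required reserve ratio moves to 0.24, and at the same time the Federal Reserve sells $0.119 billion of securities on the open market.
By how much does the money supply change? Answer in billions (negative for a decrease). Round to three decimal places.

Before: m₁ = (1 + 0.384) / (0.0395 + 0.384) ≈ 3.26800, MB₁ = 1.4, so M₁ = 3.26800 × 1.4 = 4.5752 billion.
After: m₂ = (1 + 0.384) / (0.24 + 0.384) ≈ 2.21795, MB₂ = 1.4 − 0.119 = 1.281, so M₂ = 2.21795 × 1.281 ≈ 2.8412 billion.
ΔM = M₂ − M₁ = 2.8412 − 4.5752 = -1.734 billion.

-1.734 billion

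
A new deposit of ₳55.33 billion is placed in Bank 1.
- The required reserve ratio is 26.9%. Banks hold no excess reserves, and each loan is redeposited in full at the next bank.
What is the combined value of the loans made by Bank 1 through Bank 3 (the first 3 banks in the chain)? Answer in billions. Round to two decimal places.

₳91.63 billion

Bank i lends (1 − rr)^i of the original deposit: Bank 1 lends 55.33·0.7310 ≈ 40.4462, Bank 2 lends 55.33·0.7310² ≈ 29.5662, and so on.
Summing a geometric series: total = 55.33·[0.7310·(1 − 0.7310^3) / (1 − 0.7310)] ≈ 91.6253 billion.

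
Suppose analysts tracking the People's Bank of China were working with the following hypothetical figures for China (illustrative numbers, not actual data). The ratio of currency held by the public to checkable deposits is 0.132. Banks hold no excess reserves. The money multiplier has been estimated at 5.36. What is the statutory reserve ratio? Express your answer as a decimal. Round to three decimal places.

0.079

Using m = 5.36. Since m = (1 + c)/(c + rr + e), the denominator satisfies c + rr + e = (1 + c)/m = (1 + 0.132) / 5.36 ≈ 0.211194.
With c = 0.132 and e = 0, the statutory reserve ratio is 0.211194 − 0.132 − 0 = 0.079194.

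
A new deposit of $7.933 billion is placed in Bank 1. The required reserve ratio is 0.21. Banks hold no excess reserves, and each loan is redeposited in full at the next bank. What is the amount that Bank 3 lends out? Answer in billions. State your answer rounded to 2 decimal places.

$3.91 billion

Each bank lends a fraction (1 − rr) = 0.7900 of the deposit it receives, so Bank 3 receives 7.933·0.7900^2 and lends 7.933·0.7900^3 ≈ 3.9113 billion.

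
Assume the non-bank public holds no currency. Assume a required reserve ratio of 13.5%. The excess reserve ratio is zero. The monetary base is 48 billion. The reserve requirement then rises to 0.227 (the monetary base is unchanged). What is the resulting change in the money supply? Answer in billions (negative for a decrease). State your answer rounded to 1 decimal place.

Initially m₁ = 1 / (0.135) ≈ 7.4074, so M₁ = 7.4074 × 48 = 355.5552 billion.
After the change m₂ = 1 / (0.227) ≈ 4.4053, so M₂ = 4.4053 × 48 = 211.4544 billion.
ΔM = M₂ − M₁ = 211.4544 − 355.5552 = -144.1008 billion.

-144.1 billion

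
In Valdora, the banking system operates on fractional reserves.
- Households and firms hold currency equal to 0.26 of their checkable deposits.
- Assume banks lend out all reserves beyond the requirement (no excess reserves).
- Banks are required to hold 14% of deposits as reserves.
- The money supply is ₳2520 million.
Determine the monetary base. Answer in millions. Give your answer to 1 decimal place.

₳800.0 million

The money multiplier is m = (1 + c) / (rr + c) = (1 + 0.26) / (0.14 + 0.26) = 3.15.
MB = M / m = 2520 / 3.15 = 800 million.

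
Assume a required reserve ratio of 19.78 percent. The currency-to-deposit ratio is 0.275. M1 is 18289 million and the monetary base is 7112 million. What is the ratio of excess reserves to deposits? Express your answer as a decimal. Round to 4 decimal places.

0.0230

Using m = M/MB = 18289/7112 ≈ 2.571569. Since m = (1 + c)/(c + rr + e), the denominator satisfies c + rr + e = (1 + c)/m = (1 + 0.275) / 2.571569 ≈ 0.495806.
With c = 0.275 and rr = 0.1978, the ratio of excess reserves to deposits is 0.495806 − 0.275 − 0.1978 = 0.023006.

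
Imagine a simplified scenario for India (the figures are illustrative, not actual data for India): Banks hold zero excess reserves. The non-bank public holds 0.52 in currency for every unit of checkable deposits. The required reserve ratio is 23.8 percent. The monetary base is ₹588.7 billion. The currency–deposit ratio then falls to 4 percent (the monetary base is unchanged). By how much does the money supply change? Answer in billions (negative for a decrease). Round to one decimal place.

Initially m₁ = (1 + 0.52) / (0.238 + 0.52) ≈ 2.00528, so M₁ = 2.00528 × 588.7 ≈ 1180.5083 billion.
After the change m₂ = (1 + 0.04) / (0.238 + 0.04) ≈ 3.74101, so M₂ = 3.74101 × 588.7 ≈ 2202.3326 billion.
ΔM = M₂ − M₁ = 2202.3326 − 1180.5083 = 1021.8243 billion.

₹1021.8 billion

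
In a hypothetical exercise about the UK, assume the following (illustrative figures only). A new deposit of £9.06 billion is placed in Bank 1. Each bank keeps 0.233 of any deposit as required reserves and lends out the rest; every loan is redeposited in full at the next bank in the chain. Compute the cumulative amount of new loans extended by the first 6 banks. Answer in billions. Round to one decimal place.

Bank i lends (1 − rr)^i of the original deposit: Bank 1 lends 9.06·0.7670 ≈ 6.9490, Bank 2 lends 9.06·0.7670² ≈ 5.3299, and so on.
Summing a geometric series: total = 9.06·[0.7670·(1 − 0.7670^6) / (1 − 0.7670)] ≈ 23.7520 billion.

£23.8 billion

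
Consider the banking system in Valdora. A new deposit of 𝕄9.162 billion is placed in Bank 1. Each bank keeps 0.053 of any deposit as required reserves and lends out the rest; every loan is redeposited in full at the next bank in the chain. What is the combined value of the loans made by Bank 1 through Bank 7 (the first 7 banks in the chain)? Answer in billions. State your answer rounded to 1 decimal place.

Bank i lends (1 − rr)^i of the original deposit: Bank 1 lends 9.162·0.9470 ≈ 8.6764, Bank 2 lends 9.162·0.9470² ≈ 8.2166, and so on.
Summing a geometric series: total = 9.162·[0.9470·(1 − 0.9470^7) / (1 − 0.9470)] ≈ 51.8873 billion.

𝕄51.9 billion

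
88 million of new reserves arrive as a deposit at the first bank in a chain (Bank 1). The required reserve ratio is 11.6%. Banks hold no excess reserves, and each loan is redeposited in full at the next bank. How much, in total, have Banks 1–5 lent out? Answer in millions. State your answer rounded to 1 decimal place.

Bank i lends (1 − rr)^i of the original deposit: Bank 1 lends 88·0.8840 = 77.7920, Bank 2 lends 88·0.8840² ≈ 68.7681, and so on.
Summing a geometric series: total = 88·[0.8840·(1 − 0.8840^5) / (1 − 0.8840)] ≈ 308.5959 million.

308.6 million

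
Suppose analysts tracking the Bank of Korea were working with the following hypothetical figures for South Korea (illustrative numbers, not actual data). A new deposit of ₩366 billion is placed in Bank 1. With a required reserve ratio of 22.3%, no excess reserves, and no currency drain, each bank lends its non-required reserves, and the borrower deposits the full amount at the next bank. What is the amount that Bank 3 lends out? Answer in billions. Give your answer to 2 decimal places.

₩171.69 billion

Each bank lends a fraction (1 − rr) = 0.7770 of the deposit it receives, so Bank 3 receives 366·0.7770^2 and lends 366·0.7770^3 ≈ 171.6897 billion.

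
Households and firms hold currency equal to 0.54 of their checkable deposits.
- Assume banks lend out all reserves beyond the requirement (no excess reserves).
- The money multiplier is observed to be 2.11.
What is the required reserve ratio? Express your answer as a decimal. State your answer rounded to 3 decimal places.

0.190

Using m = 2.11. Since m = (1 + c)/(c + rr + e), the denominator satisfies c + rr + e = (1 + c)/m = (1 + 0.54) / 2.11 ≈ 0.729858.
With c = 0.54 and e = 0, the required reserve ratio is 0.729858 − 0.54 − 0 = 0.189858.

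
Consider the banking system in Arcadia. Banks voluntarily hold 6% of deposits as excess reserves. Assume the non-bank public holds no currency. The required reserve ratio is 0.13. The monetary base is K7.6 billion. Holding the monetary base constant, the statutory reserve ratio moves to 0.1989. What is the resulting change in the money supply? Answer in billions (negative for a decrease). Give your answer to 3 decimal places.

-10.645 billion

Initially m₁ = 1 / (0.13 + 0.06) ≈ 5.26316, so M₁ = 5.26316 × 7.6 ≈ 40 billion.
After the change m₂ = 1 / (0.1989 + 0.06) ≈ 3.86250, so M₂ = 3.86250 × 7.6 = 29.355 billion.
ΔM = M₂ − M₁ = 29.355 − 40 = -10.645 billion.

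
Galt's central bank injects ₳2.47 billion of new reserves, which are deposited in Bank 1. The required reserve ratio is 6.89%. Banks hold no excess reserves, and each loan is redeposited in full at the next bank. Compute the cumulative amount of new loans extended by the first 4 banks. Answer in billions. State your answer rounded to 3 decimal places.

Bank i lends (1 − rr)^i of the original deposit: Bank 1 lends 2.47·0.9311 ≈ 2.2998, Bank 2 lends 2.47·0.9311² ≈ 2.1414, and so on.
Summing a geometric series: total = 2.47·[0.9311·(1 − 0.9311^4) / (1 − 0.9311)] ≈ 8.2914 billion.

₳8.291 billion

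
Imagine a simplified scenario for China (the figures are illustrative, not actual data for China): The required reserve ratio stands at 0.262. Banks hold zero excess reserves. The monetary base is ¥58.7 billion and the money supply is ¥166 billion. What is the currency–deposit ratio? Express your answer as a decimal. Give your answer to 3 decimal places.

0.142

Using m = M/MB = 166/58.7 ≈ 2.827939. From m = (1 + c)/(c + rr + e), rearranging gives 1 + c = m·(c + rr + e), so c·(1 − m) = m·(rr + e) − 1.
Hence c = [m·(rr + e) − 1]/(1 − m) = [2.827939 × (0.262 + 0) − 1] / (1 − 2.827939) ≈ 0.141733.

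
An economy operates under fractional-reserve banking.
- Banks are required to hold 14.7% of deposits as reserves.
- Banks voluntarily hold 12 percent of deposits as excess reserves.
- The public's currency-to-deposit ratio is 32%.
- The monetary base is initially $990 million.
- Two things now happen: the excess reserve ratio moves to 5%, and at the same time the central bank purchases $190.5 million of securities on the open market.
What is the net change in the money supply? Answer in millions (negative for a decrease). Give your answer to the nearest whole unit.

Before: m₁ = (1 + 0.32) / (0.147 + 0.12 + 0.32) ≈ 2.24872, MB₁ = 990, so M₁ = 2.24872 × 990 = 2226.2328 million.
After: m₂ = (1 + 0.32) / (0.147 + 0.05 + 0.32) ≈ 2.55319, MB₂ = 990 + 190.5 = 1180.5, so M₂ = 2.55319 × 1180.5 ≈ 3014.0408 million.
ΔM = M₂ − M₁ = 3014.0408 − 2226.2328 = 787.808 million.

$788 million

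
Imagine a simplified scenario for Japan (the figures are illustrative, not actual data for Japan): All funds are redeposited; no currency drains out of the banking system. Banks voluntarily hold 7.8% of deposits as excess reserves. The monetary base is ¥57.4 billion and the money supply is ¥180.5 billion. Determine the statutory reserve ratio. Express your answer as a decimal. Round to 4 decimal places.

0.2400

Using m = M/MB = 180.5/57.4 ≈ 3.144599. Since m = (1 + c)/(c + rr + e), the denominator satisfies c + rr + e = (1 + c)/m = (1 + 0) / 3.144599 ≈ 0.318006.
With c = 0 and e = 0.078, the statutory reserve ratio is 0.318006 − 0 − 0.078 = 0.240006.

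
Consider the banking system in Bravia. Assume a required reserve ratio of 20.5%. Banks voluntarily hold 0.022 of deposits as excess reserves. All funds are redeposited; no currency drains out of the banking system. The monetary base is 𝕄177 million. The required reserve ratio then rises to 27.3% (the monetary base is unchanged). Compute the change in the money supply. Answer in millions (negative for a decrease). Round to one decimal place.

Initially m₁ = 1 / (0.205 + 0.022) ≈ 4.40529, so M₁ = 4.40529 × 177 ≈ 779.7363 million.
After the change m₂ = 1 / (0.273 + 0.022) ≈ 3.38983, so M₂ = 3.38983 × 177 ≈ 599.9999 million.
ΔM = M₂ − M₁ = 599.9999 − 779.7363 = -179.7364 million.

-179.7 million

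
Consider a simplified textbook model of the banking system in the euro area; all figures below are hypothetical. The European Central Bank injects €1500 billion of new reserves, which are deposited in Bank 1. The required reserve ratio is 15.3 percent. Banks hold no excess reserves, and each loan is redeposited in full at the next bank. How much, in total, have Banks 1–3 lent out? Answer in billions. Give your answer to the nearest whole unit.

€3258 billion

Bank i lends (1 − rr)^i of the original deposit: Bank 1 lends 1500·0.8470 = 1270.5000, Bank 2 lends 1500·0.8470² = 1076.1135, and so on.
Summing a geometric series: total = 1500·[0.8470·(1 − 0.8470^3) / (1 − 0.8470)] ≈ 3258.0816 billion.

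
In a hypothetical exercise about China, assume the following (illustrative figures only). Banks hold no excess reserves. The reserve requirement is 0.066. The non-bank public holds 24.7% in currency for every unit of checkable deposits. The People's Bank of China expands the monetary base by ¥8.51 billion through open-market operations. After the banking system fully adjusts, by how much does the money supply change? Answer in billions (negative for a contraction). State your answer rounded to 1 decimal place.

¥33.9 billion

The money multiplier is m = (1 + c) / (rr + c) = (1 + 0.247) / (0.066 + 0.247) ≈ 3.9840.
The purchase adds 8.51 billion of base, so ΔM = m × ΔMB = 3.9840 × (+8.51) ≈ 33.9038 billion.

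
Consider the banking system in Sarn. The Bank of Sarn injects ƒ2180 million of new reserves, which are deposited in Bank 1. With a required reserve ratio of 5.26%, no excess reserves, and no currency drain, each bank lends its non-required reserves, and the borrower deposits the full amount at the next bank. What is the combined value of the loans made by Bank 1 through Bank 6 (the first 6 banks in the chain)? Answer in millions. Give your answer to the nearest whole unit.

Bank i lends (1 − rr)^i of the original deposit: Bank 1 lends 2180·0.9474 = 2065.3320, Bank 2 lends 2180·0.9474² ≈ 1956.6955, and so on.
Summing a geometric series: total = 2180·[0.9474·(1 − 0.9474^6) / (1 − 0.9474)] ≈ 10872.3161 million.

ƒ10872 million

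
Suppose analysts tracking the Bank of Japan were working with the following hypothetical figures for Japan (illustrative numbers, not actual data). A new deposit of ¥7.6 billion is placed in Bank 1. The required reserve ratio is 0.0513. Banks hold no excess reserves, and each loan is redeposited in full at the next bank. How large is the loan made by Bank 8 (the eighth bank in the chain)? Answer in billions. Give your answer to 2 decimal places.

¥4.99 billion

Each bank lends a fraction (1 − rr) = 0.9487 of the deposit it receives, so Bank 8 receives 7.6·0.9487^7 and lends 7.6·0.9487^8 ≈ 4.9871 billion.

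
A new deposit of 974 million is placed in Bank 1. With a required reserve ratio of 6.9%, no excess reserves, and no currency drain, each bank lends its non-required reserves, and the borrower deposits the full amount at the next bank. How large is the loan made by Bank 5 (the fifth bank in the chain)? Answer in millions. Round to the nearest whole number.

Each bank lends a fraction (1 − rr) = 0.9310 of the deposit it receives, so Bank 5 receives 974·0.9310^4 and lends 974·0.9310^5 ≈ 681.2513 million.

681 million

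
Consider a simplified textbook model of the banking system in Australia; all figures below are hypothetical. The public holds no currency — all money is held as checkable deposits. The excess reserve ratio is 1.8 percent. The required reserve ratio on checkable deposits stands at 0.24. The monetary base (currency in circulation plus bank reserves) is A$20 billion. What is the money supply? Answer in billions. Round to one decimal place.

The money multiplier is m = 1 / (rr + e) = 1 / (0.24 + 0.018) ≈ 3.8760.
So M = m × MB = 3.8760 × 20 = 77.52 billion.

A$77.5 billion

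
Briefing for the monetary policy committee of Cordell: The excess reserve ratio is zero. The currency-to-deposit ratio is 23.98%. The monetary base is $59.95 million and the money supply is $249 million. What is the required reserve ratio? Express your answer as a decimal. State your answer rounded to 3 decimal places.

0.059

Using m = M/MB = 249/59.95 ≈ 4.153461. Since m = (1 + c)/(c + rr + e), the denominator satisfies c + rr + e = (1 + c)/m = (1 + 0.2398) / 4.153461 ≈ 0.298498.
With c = 0.2398 and e = 0, the required reserve ratio is 0.298498 − 0.2398 − 0 = 0.058698.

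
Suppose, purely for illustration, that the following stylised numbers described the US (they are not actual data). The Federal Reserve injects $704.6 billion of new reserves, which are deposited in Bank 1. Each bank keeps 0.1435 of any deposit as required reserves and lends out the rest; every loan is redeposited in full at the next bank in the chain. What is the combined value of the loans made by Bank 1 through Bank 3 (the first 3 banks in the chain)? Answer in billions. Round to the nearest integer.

$1563 billion

Bank i lends (1 − rr)^i of the original deposit: Bank 1 lends 704.6·0.8565 = 603.4899, Bank 2 lends 704.6·0.8565² ≈ 516.8891, and so on.
Summing a geometric series: total = 704.6·[0.8565·(1 − 0.8565^3) / (1 − 0.8565)] ≈ 1563.0945 billion.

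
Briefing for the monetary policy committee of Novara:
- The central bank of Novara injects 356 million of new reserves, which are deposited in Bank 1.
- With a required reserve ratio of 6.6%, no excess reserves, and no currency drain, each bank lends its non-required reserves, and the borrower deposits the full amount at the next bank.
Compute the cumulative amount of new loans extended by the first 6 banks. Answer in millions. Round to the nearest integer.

1693 million

Bank i lends (1 − rr)^i of the original deposit: Bank 1 lends 356·0.9340 = 332.5040, Bank 2 lends 356·0.9340² ≈ 310.5587, and so on.
Summing a geometric series: total = 356·[0.9340·(1 − 0.9340^6) / (1 − 0.9340)] ≈ 1693.4163 million.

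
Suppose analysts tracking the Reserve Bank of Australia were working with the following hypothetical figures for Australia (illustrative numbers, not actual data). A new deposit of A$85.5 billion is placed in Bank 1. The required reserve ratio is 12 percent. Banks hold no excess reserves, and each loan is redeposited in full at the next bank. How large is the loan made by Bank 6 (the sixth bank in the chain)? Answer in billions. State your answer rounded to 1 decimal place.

A$39.7 billion

Each bank lends a fraction (1 − rr) = 0.8800 of the deposit it receives, so Bank 6 receives 85.5·0.8800^5 and lends 85.5·0.8800^6 ≈ 39.7065 billion.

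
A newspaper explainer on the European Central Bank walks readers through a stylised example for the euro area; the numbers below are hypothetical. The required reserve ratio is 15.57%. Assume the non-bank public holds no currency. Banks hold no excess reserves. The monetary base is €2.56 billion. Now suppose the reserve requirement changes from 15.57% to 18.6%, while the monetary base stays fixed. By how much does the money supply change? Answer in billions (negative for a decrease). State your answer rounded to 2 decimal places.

-2.68 billion

Initially m₁ = 1 / (0.1557) ≈ 6.4226, so M₁ = 6.4226 × 2.56 ≈ 16.4419 billion.
After the change m₂ = 1 / (0.186) ≈ 5.3763, so M₂ = 5.3763 × 2.56 ≈ 13.7633 billion.
ΔM = M₂ − M₁ = 13.7633 − 16.4419 = -2.6786 billion.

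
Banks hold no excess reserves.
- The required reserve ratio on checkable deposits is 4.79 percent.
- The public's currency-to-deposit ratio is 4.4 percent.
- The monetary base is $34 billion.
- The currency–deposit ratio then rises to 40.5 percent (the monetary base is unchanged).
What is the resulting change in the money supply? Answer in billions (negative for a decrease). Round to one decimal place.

Initially m₁ = (1 + 0.044) / (0.0479 + 0.044) ≈ 11.3602, so M₁ = 11.3602 × 34 = 386.2468 billion.
After the change m₂ = (1 + 0.405) / (0.0479 + 0.405) ≈ 3.1022, so M₂ = 3.1022 × 34 = 105.4748 billion.
ΔM = M₂ − M₁ = 105.4748 − 386.2468 = -280.772 billion.

-280.8 billion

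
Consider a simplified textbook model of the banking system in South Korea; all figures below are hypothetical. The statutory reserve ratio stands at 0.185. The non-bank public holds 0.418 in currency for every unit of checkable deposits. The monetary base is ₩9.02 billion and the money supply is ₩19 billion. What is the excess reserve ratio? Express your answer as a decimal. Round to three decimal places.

Using m = M/MB = 19/9.02 ≈ 2.106430. Since m = (1 + c)/(c + rr + e), the denominator satisfies c + rr + e = (1 + c)/m = (1 + 0.418) / 2.106430 ≈ 0.673177.
With c = 0.418 and rr = 0.185, the excess reserve ratio is 0.673177 − 0.418 − 0.185 = 0.070177.

0.070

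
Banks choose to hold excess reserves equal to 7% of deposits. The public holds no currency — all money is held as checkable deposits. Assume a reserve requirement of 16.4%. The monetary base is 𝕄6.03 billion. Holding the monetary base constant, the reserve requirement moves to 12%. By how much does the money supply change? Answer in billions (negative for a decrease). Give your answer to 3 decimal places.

Initially m₁ = 1 / (0.164 + 0.07) ≈ 4.27350, so M₁ = 4.27350 × 6.03 ≈ 25.7692 billion.
After the change m₂ = 1 / (0.12 + 0.07) ≈ 5.26316, so M₂ = 5.26316 × 6.03 ≈ 31.7369 billion.
ΔM = M₂ − M₁ = 31.7369 − 25.7692 = 5.9677 billion.

𝕄5.968 billion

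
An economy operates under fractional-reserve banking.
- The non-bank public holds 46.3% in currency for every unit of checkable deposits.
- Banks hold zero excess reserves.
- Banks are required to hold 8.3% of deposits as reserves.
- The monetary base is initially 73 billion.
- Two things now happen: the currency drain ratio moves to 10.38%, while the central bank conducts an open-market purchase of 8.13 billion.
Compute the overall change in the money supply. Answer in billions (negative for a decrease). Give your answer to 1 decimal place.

283.8 billion

Before: m₁ = (1 + 0.463) / (0.083 + 0.463) ≈ 2.6795, MB₁ = 73, so M₁ = 2.6795 × 73 = 195.6035 billion.
After: m₂ = (1 + 0.1038) / (0.083 + 0.1038) ≈ 5.9090, MB₂ = 73 + 8.13 = 81.13, so M₂ = 5.9090 × 81.13 ≈ 479.3972 billion.
ΔM = M₂ − M₁ = 479.3972 − 195.6035 = 283.7937 billion.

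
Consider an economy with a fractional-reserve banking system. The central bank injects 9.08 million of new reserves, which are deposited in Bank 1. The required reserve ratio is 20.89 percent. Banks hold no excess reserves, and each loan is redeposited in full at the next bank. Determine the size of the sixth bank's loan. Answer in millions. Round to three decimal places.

Each bank lends a fraction (1 − rr) = 0.7911 of the deposit it receives, so Bank 6 receives 9.08·0.7911^5 and lends 9.08·0.7911^6 ≈ 2.2257 million.

2.226 million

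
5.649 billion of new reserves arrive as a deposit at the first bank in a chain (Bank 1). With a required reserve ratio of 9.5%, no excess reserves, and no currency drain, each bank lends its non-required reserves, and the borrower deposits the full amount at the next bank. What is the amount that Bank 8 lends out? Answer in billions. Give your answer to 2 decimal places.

2.54 billion

Each bank lends a fraction (1 − rr) = 0.9050 of the deposit it receives, so Bank 8 receives 5.649·0.9050^7 and lends 5.649·0.9050^8 ≈ 2.5419 billion.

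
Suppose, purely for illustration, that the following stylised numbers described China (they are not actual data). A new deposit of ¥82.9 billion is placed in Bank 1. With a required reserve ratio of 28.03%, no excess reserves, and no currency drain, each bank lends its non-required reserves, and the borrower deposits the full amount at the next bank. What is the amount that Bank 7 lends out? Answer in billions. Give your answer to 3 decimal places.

Each bank lends a fraction (1 − rr) = 0.7197 of the deposit it receives, so Bank 7 receives 82.9·0.7197^6 and lends 82.9·0.7197^7 ≈ 8.2912 billion.

¥8.291 billion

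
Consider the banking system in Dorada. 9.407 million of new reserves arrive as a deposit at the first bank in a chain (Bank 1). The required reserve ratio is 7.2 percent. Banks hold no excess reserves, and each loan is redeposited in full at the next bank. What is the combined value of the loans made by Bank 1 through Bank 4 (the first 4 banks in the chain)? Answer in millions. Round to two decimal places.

31.33 million

Bank i lends (1 − rr)^i of the original deposit: Bank 1 lends 9.407·0.9280 ≈ 8.7297, Bank 2 lends 9.407·0.9280² ≈ 8.1012, and so on.
Summing a geometric series: total = 9.407·[0.9280·(1 − 0.9280^4) / (1 − 0.9280)] ≈ 31.3253 million.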